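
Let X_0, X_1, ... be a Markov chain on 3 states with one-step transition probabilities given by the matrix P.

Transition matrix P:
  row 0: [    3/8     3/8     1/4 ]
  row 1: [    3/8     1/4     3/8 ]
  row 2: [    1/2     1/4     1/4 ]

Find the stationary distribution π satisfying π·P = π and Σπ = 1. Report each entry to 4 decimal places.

Balance equations π_j = Σ_i π_i·P[i][j]:
  π_0 = 3/8·π_0 + 3/8·π_1 + 1/2·π_2
  π_1 = 3/8·π_0 + 1/4·π_1 + 1/4·π_2
  normalize: π_0 + π_1 + π_2 = 1
Solving the linear system gives exactly π = [30/73, 22/73, 21/73].

π = [0.4110, 0.3014, 0.2877]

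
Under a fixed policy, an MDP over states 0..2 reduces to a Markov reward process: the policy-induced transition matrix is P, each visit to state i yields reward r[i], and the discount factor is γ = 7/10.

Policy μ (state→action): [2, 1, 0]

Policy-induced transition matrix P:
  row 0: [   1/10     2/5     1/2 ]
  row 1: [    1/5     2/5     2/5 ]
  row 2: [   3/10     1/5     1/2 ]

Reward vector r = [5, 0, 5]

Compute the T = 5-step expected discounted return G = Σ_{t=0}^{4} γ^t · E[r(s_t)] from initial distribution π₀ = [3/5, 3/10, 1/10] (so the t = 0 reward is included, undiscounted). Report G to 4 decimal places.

G = 9.3908

t=0: π = [0.6000, 0.3000, 0.1000], E[r] = 3.5000, γ^t·E[r] = 3.500000, running G = 3.500000
t=1: π = [0.1500, 0.3800, 0.4700], E[r] = 3.1000, γ^t·E[r] = 2.170000, running G = 5.670000
t=2: π = [0.2320, 0.3060, 0.4620], E[r] = 3.4700, γ^t·E[r] = 1.700300, running G = 7.370300
t=3: π = [0.2230, 0.3076, 0.4694], E[r] = 3.4620, γ^t·E[r] = 1.187466, running G = 8.557766
t=4: π = [0.2246, 0.3061, 0.4692], E[r] = 3.4694, γ^t·E[r] = 0.833003, running G = 9.390769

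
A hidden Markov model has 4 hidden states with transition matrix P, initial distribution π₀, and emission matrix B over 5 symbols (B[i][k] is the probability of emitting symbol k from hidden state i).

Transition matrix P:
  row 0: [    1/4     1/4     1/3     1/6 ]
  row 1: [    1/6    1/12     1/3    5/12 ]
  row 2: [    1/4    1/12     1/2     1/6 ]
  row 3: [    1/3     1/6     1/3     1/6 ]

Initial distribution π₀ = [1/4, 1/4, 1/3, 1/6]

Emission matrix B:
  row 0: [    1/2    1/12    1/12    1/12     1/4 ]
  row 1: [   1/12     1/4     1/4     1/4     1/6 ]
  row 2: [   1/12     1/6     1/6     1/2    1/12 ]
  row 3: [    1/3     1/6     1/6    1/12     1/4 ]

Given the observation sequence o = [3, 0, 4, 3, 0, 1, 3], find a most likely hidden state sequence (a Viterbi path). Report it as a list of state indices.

path = [2, 0, 0, 2, 0, 2, 2]

t=0: δ = [2.083e-02, 6.250e-02, 1.667e-01, 1.389e-02]  (obs o_0=3)
t=1: δ = [2.083e-02, 1.157e-03, 6.944e-03, 9.259e-03]  ψ = [2, 2, 2, 2]  (obs o_1=0)
t=2: δ = [1.302e-03, 8.681e-04, 5.787e-04, 8.681e-04]  ψ = [0, 0, 0, 0]  (obs o_2=4)
t=3: δ = [2.713e-05, 8.138e-05, 2.170e-04, 3.014e-05]  ψ = [0, 0, 0, 1]  (obs o_3=3)
t=4: δ = [2.713e-05, 1.507e-06, 9.042e-06, 1.206e-05]  ψ = [2, 2, 2, 2]  (obs o_4=0)
t=5: δ = [5.651e-07, 1.695e-06, 1.507e-06, 7.535e-07]  ψ = [0, 0, 0, 0]  (obs o_5=1)
t=6: δ = [3.140e-08, 3.532e-08, 3.768e-07, 5.887e-08]  ψ = [2, 0, 2, 1]  (obs o_6=3)
backtrack: best end state = 2; path = [2, 0, 0, 2, 0, 2, 2]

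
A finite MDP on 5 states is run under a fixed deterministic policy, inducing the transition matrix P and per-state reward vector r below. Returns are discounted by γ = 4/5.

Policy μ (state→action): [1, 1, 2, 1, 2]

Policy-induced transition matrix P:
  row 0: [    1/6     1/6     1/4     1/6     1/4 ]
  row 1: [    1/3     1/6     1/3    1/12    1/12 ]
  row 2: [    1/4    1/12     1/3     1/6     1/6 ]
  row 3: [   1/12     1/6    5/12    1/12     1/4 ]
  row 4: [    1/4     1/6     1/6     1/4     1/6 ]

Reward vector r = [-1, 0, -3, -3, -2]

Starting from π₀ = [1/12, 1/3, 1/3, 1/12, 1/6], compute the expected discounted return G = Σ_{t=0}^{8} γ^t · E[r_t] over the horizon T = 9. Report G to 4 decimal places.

G = -8.1413

t=0: π = [0.0833, 0.3333, 0.3333, 0.0833, 0.1667], E[r] = -1.6667, γ^t·E[r] = -1.666667, running G = -1.666667
t=1: π = [0.2569, 0.1389, 0.3056, 0.1458, 0.1528], E[r] = -1.9167, γ^t·E[r] = -1.533333, running G = -3.200000
t=2: π = [0.2159, 0.1412, 0.2986, 0.1557, 0.1887], E[r] = -1.9560, γ^t·E[r] = -1.251852, running G = -4.451852
t=3: π = [0.2178, 0.1418, 0.2969, 0.1576, 0.1859], E[r] = -1.9531, γ^t·E[r] = -1.000000, running G = -5.451852
t=4: π = [0.2174, 0.1419, 0.2973, 0.1572, 0.1861], E[r] = -1.9533, γ^t·E[r] = -0.800072, running G = -6.251924
t=5: π = [0.2175, 0.1419, 0.2973, 0.1573, 0.1861], E[r] = -1.9533, γ^t·E[r] = -0.640043, running G = -6.891968
t=6: π = [0.2175, 0.1419, 0.2973, 0.1572, 0.1861], E[r] = -1.9533, γ^t·E[r] = -0.512038, running G = -7.404006
t=7: π = [0.2175, 0.1419, 0.2973, 0.1572, 0.1861], E[r] = -1.9533, γ^t·E[r] = -0.409630, running G = -7.813636
t=8: π = [0.2175, 0.1419, 0.2973, 0.1572, 0.1861], E[r] = -1.9533, γ^t·E[r] = -0.327704, running G = -8.141341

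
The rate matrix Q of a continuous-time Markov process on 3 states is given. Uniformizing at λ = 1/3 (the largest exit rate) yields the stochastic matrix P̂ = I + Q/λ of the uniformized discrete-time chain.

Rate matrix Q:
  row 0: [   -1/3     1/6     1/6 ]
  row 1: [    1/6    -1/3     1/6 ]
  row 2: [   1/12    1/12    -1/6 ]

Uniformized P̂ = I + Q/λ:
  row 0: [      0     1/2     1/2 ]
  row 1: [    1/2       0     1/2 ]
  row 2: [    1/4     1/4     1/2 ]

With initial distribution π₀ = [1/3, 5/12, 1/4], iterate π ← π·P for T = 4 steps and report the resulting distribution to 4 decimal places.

t=0: π = [0.3333, 0.4167, 0.2500]
t=1: π = [0.2708, 0.2292, 0.5000]
t=2: π = [0.2396, 0.2604, 0.5000]
t=3: π = [0.2552, 0.2448, 0.5000]
t=4: π = [0.2474, 0.2526, 0.5000]

π = [0.2474, 0.2526, 0.5000]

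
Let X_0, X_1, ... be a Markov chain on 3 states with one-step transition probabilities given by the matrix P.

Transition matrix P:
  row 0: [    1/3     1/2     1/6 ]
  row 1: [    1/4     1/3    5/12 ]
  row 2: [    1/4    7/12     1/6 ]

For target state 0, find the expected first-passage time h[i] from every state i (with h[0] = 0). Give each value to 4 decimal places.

h = [0.0000, 4.0000, 4.0000]

First-step conditioning: h[0] = 0; for i ≠ 0, h[i] = 1 + Σ_k P[i][k]·h[k].
  h[1] = 1 + 1/3·h[1] + 5/12·h[2]
  h[2] = 1 + 7/12·h[1] + 1/6·h[2]
Solving the 2×2 linear system over states ≠ 0 gives exactly h = [0, 4, 4] (h[0] = 0 is the target).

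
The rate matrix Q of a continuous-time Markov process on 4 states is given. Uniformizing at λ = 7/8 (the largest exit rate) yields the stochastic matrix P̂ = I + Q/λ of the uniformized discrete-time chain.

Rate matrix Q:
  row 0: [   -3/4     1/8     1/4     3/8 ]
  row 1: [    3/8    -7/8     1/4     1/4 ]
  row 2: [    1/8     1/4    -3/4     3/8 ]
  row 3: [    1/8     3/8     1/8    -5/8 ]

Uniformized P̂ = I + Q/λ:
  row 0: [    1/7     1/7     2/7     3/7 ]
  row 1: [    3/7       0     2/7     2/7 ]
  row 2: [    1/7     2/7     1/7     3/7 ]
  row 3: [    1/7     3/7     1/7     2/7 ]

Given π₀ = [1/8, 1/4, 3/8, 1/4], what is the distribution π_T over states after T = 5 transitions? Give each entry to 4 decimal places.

t=0: π = [0.1250, 0.2500, 0.3750, 0.2500]
t=1: π = [0.2143, 0.2321, 0.1964, 0.3571]
t=2: π = [0.2092, 0.2398, 0.2066, 0.3444]
t=3: π = [0.2114, 0.2365, 0.2070, 0.3451]
t=4: π = [0.2104, 0.2372, 0.2068, 0.3455]
t=5: π = [0.2106, 0.2372, 0.2068, 0.3453]

π = [0.2106, 0.2372, 0.2068, 0.3453]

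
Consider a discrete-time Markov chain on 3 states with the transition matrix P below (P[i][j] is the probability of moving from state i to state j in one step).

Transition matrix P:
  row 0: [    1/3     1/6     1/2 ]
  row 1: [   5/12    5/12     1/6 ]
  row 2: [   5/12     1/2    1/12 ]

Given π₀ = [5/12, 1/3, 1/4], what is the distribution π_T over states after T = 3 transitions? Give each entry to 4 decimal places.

π = [0.3846, 0.3430, 0.2724]

t=0: π = [0.4167, 0.3333, 0.2500]
t=1: π = [0.3819, 0.3333, 0.2847]
t=2: π = [0.3848, 0.3449, 0.2703]
t=3: π = [0.3846, 0.3430, 0.2724]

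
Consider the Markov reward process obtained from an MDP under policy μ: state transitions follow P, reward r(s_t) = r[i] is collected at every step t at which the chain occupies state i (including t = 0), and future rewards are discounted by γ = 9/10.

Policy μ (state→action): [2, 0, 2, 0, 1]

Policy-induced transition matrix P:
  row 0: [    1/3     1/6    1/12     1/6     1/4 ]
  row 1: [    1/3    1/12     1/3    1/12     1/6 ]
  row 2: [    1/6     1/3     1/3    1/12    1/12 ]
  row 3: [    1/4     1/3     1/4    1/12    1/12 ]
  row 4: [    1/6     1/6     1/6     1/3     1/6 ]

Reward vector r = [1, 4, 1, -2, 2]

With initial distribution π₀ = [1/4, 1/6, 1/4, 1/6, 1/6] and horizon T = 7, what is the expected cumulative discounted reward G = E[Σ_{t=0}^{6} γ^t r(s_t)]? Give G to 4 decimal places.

t=0: π = [0.2500, 0.1667, 0.2500, 0.1667, 0.1667], E[r] = 1.1667, γ^t·E[r] = 1.166667, running G = 1.166667
t=1: π = [0.2500, 0.2222, 0.2292, 0.1458, 0.1528], E[r] = 1.3819, γ^t·E[r] = 1.243750, running G = 2.410417
t=2: π = [0.2575, 0.2106, 0.2332, 0.1424, 0.1563], E[r] = 1.3611, γ^t·E[r] = 1.102500, running G = 3.512917
t=3: π = [0.2566, 0.2117, 0.2310, 0.1439, 0.1568], E[r] = 1.3604, γ^t·E[r] = 0.991723, running G = 4.504639
t=4: π = [0.2567, 0.2115, 0.2311, 0.1439, 0.1568], E[r] = 1.3596, γ^t·E[r] = 0.892013, running G = 5.396652
t=5: π = [0.2567, 0.2115, 0.2310, 0.1439, 0.1568], E[r] = 1.3596, γ^t·E[r] = 0.802859, running G = 6.199510
t=6: π = [0.2567, 0.2115, 0.2310, 0.1439, 0.1568], E[r] = 1.3596, γ^t·E[r] = 0.722560, running G = 6.922071

G = 6.9221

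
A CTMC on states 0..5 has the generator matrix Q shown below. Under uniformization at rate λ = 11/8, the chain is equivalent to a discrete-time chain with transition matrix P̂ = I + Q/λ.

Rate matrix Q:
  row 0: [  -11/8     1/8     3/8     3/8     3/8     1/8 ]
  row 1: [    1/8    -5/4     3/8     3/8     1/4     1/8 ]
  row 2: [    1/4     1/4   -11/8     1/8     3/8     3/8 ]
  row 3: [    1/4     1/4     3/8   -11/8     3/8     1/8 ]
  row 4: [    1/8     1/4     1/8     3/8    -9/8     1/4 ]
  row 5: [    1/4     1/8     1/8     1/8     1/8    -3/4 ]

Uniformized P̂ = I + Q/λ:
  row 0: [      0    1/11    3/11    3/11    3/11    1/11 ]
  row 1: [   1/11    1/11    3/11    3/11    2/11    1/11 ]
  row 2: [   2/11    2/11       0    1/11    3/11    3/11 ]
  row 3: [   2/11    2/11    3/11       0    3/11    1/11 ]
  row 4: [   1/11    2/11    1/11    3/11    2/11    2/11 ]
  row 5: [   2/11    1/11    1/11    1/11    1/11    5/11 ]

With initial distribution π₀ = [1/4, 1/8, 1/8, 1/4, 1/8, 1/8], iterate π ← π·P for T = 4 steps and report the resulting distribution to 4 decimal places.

π = [0.1278, 0.1384, 0.1545, 0.1610, 0.2031, 0.2151]

t=0: π = [0.2500, 0.1250, 0.1250, 0.2500, 0.1250, 0.1250]
t=1: π = [0.1136, 0.1364, 0.1932, 0.1591, 0.2273, 0.1705]
t=2: π = [0.1281, 0.1436, 0.1477, 0.1632, 0.2087, 0.2087]
t=3: π = [0.1265, 0.1381, 0.1566, 0.1634, 0.2028, 0.2126]
t=4: π = [0.1278, 0.1384, 0.1545, 0.1610, 0.2031, 0.2151]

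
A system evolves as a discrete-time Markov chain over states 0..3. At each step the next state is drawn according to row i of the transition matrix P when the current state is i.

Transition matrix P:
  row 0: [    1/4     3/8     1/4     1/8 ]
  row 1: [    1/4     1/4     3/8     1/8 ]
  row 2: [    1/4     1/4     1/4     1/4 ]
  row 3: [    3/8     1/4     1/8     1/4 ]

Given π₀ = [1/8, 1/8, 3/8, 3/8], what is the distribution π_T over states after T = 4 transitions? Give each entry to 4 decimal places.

t=0: π = [0.1250, 0.1250, 0.3750, 0.3750]
t=1: π = [0.2969, 0.2656, 0.2188, 0.2188]
t=2: π = [0.2773, 0.2871, 0.2559, 0.1797]
t=3: π = [0.2725, 0.2847, 0.2634, 0.1794]
t=4: π = [0.2724, 0.2841, 0.2632, 0.1804]

π = [0.2724, 0.2841, 0.2632, 0.1804]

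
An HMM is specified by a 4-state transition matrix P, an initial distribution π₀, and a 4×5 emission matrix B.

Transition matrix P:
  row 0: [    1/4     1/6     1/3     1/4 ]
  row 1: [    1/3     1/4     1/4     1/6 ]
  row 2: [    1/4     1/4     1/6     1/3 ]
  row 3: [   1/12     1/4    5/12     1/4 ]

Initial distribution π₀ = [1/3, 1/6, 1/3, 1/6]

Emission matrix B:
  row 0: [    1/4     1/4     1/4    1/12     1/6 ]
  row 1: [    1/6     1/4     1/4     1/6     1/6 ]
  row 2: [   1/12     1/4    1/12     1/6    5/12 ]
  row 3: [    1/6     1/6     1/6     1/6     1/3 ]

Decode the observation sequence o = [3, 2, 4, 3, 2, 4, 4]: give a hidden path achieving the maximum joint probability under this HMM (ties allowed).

path = [2, 3, 2, 1, 0, 2, 3]

t=0: δ = [2.778e-02, 2.778e-02, 5.556e-02, 2.778e-02]  (obs o_0=3)
t=1: δ = [3.472e-03, 3.472e-03, 9.645e-04, 3.086e-03]  ψ = [2, 2, 3, 2]  (obs o_1=2)
t=2: δ = [1.929e-04, 1.447e-04, 5.358e-04, 2.894e-04]  ψ = [1, 1, 3, 0]  (obs o_2=4)
t=3: δ = [1.116e-05, 2.233e-05, 2.009e-05, 2.977e-05]  ψ = [2, 2, 3, 2]  (obs o_3=3)
t=4: δ = [1.861e-06, 1.861e-06, 1.034e-06, 1.240e-06]  ψ = [1, 3, 3, 3]  (obs o_4=2)
t=5: δ = [1.034e-07, 7.752e-08, 2.584e-07, 1.550e-07]  ψ = [1, 1, 0, 0]  (obs o_5=4)
t=6: δ = [1.077e-08, 1.077e-08, 2.692e-08, 2.871e-08]  ψ = [2, 2, 3, 2]  (obs o_6=4)
backtrack: best end state = 3; path = [2, 3, 2, 1, 0, 2, 3]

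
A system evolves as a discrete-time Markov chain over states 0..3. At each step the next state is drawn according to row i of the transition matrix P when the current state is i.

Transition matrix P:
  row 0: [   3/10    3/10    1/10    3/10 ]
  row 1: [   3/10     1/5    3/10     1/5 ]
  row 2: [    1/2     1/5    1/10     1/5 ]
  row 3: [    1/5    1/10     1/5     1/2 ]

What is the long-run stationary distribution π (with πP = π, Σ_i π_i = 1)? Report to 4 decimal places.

π = [0.3016, 0.1973, 0.1723, 0.3288]

Balance equations π_j = Σ_i π_i·P[i][j]:
  π_0 = 3/10·π_0 + 3/10·π_1 + 1/2·π_2 + 1/5·π_3
  π_1 = 3/10·π_0 + 1/5·π_1 + 1/5·π_2 + 1/10·π_3
  π_2 = 1/10·π_0 + 3/10·π_1 + 1/10·π_2 + 1/5·π_3
  normalize: π_0 + π_1 + π_2 + π_3 = 1
Solving the linear system gives exactly π = [19/63, 29/147, 76/441, 145/441].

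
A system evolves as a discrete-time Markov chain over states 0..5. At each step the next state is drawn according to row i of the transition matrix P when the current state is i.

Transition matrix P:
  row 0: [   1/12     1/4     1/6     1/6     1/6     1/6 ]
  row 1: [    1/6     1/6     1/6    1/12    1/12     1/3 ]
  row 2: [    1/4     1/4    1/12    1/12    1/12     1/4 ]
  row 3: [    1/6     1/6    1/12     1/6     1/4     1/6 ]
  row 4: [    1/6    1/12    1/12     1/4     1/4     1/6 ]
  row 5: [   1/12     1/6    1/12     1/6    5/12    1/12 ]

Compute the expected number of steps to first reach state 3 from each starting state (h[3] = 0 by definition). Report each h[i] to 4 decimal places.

h = [6.3205, 6.8241, 6.8429, 0.0000, 5.6069, 6.0769]

First-step conditioning: h[3] = 0; for i ≠ 3, h[i] = 1 + Σ_k P[i][k]·h[k].
  h[0] = 1 + 1/12·h[0] + 1/4·h[1] + 1/6·h[2] + 1/6·h[4] + 1/6·h[5]
  h[1] = 1 + 1/6·h[0] + 1/6·h[1] + 1/6·h[2] + 1/12·h[4] + 1/3·h[5]
  h[2] = 1 + 1/4·h[0] + 1/4·h[1] + 1/12·h[2] + 1/12·h[4] + 1/4·h[5]
  h[4] = 1 + 1/6·h[0] + 1/12·h[1] + 1/12·h[2] + 1/4·h[4] + 1/6·h[5]
  h[5] = 1 + 1/12·h[0] + 1/6·h[1] + 1/12·h[2] + 5/12·h[4] + 1/12·h[5]
Solving the 5×5 linear system over states ≠ 3 gives exactly h = [32380/5123, 34960/5123, 35056/5123, 0, 28724/5123, 31132/5123] (h[3] = 0 is the target).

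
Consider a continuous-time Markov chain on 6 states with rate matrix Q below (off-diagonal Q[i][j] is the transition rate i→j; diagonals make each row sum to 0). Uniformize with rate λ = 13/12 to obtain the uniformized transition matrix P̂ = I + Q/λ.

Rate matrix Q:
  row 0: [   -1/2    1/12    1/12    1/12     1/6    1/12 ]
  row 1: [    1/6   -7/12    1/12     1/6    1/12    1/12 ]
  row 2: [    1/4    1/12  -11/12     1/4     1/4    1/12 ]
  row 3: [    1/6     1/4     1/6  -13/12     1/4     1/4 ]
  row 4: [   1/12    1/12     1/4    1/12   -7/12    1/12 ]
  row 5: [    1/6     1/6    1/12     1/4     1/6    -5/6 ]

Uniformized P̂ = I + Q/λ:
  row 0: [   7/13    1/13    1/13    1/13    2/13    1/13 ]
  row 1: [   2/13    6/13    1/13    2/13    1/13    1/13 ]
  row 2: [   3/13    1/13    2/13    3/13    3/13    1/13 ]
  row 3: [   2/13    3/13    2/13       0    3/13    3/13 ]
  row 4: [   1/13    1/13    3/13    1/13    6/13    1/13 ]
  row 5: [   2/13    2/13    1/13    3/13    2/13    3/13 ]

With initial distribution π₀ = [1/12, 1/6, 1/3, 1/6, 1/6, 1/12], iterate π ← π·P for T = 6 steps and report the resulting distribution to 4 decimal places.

t=0: π = [0.0833, 0.1667, 0.3333, 0.1667, 0.1667, 0.0833]
t=1: π = [0.1987, 0.1731, 0.1410, 0.1410, 0.2308, 0.1154]
t=2: π = [0.2234, 0.1741, 0.1341, 0.1188, 0.2332, 0.1164]
t=3: π = [0.2321, 0.1711, 0.1323, 0.1197, 0.2317, 0.1131]
t=4: π = [0.2355, 0.1698, 0.1319, 0.1186, 0.2314, 0.1127]
t=5: π = [0.2368, 0.1692, 0.1318, 0.1185, 0.2312, 0.1125]
t=6: π = [0.2373, 0.1689, 0.1318, 0.1184, 0.2312, 0.1125]

π = [0.2373, 0.1689, 0.1318, 0.1184, 0.2312, 0.1125]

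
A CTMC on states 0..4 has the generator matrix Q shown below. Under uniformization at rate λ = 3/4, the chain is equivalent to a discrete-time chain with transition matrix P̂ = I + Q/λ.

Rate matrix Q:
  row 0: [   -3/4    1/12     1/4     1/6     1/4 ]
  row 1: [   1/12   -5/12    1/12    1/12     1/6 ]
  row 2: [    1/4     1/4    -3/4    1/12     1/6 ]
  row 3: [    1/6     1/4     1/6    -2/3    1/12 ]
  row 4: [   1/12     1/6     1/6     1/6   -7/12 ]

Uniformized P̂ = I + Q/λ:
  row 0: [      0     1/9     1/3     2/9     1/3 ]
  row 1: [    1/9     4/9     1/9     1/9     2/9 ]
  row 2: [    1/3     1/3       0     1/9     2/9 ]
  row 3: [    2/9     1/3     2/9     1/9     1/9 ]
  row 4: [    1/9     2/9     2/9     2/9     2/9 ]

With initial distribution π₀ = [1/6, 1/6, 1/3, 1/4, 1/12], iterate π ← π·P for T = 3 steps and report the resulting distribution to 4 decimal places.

t=0: π = [0.1667, 0.1667, 0.3333, 0.2500, 0.0833]
t=1: π = [0.1944, 0.3056, 0.1481, 0.1389, 0.2130]
t=2: π = [0.1379, 0.3004, 0.1770, 0.1564, 0.2284]
t=3: π = [0.1525, 0.3107, 0.1648, 0.1518, 0.2202]

π = [0.1525, 0.3107, 0.1648, 0.1518, 0.2202]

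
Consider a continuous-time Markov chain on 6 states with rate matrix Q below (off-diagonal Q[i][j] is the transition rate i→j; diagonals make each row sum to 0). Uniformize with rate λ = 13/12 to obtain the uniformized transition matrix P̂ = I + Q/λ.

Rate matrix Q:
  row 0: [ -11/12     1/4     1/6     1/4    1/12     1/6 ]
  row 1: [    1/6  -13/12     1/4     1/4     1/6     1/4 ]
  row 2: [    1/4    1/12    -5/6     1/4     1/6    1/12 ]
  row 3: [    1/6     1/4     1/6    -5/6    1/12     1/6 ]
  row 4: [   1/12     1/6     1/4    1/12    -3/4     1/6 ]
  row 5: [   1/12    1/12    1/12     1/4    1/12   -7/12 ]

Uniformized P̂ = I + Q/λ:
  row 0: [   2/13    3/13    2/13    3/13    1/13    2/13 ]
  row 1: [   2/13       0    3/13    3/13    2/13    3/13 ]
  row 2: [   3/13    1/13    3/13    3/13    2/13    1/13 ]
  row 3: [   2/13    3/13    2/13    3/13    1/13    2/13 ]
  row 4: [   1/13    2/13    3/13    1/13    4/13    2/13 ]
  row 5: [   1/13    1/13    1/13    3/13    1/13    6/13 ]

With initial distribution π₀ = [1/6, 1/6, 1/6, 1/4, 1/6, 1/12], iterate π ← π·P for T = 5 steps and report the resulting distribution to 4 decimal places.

t=0: π = [0.1667, 0.1667, 0.1667, 0.2500, 0.1667, 0.0833]
t=1: π = [0.1474, 0.1410, 0.1859, 0.2051, 0.1410, 0.1795]
t=2: π = [0.1435, 0.1312, 0.1760, 0.2091, 0.1346, 0.2056]
t=3: π = [0.1412, 0.1314, 0.1720, 0.2101, 0.1316, 0.2137]
t=4: π = [0.1405, 0.1310, 0.1709, 0.2105, 0.1306, 0.2165]
t=5: π = [0.1403, 0.1309, 0.1705, 0.2107, 0.1303, 0.2174]

π = [0.1403, 0.1309, 0.1705, 0.2107, 0.1303, 0.2174]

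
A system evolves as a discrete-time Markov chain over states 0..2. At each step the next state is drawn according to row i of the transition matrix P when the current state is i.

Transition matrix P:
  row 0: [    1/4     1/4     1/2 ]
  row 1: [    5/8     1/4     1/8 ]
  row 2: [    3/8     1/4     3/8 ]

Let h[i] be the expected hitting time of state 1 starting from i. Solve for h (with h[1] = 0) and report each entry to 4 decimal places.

First-step conditioning: h[1] = 0; for i ≠ 1, h[i] = 1 + Σ_k P[i][k]·h[k].
  h[0] = 1 + 1/4·h[0] + 1/2·h[2]
  h[2] = 1 + 3/8·h[0] + 3/8·h[2]
Solving the 2×2 linear system over states ≠ 1 gives exactly h = [4, 0, 4] (h[1] = 0 is the target).

h = [4.0000, 0.0000, 4.0000]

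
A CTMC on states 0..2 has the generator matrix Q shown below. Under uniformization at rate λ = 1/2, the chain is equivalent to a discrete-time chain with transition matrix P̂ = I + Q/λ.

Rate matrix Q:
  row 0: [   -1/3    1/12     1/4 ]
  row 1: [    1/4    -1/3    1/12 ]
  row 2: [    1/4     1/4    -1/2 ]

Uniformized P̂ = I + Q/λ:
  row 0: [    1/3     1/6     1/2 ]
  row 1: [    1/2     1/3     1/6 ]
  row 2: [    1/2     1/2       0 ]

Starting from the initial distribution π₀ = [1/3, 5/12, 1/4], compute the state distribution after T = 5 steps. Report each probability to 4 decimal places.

t=0: π = [0.3333, 0.4167, 0.2500]
t=1: π = [0.4444, 0.3194, 0.2361]
t=2: π = [0.4259, 0.2986, 0.2755]
t=3: π = [0.4290, 0.3083, 0.2627]
t=4: π = [0.4285, 0.3056, 0.2659]
t=5: π = [0.4286, 0.3062, 0.2652]

π = [0.4286, 0.3062, 0.2652]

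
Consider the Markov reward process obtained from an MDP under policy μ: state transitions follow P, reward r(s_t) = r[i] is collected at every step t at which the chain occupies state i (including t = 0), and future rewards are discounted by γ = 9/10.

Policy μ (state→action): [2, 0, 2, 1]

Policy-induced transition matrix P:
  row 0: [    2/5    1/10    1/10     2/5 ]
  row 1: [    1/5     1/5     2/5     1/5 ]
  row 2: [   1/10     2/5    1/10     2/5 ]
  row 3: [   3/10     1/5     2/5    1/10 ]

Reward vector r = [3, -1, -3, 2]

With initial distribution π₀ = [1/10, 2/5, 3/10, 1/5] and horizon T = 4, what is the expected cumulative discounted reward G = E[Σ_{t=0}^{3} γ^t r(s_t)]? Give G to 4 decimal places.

G = -0.1016

t=0: π = [0.1000, 0.4000, 0.3000, 0.2000], E[r] = -0.6000, γ^t·E[r] = -0.600000, running G = -0.600000
t=1: π = [0.2100, 0.2500, 0.2800, 0.2600], E[r] = 0.0600, γ^t·E[r] = 0.054000, running G = -0.546000
t=2: π = [0.2400, 0.2350, 0.2530, 0.2720], E[r] = 0.2700, γ^t·E[r] = 0.218700, running G = -0.327300
t=3: π = [0.2499, 0.2266, 0.2521, 0.2714], E[r] = 0.3096, γ^t·E[r] = 0.225698, running G = -0.101602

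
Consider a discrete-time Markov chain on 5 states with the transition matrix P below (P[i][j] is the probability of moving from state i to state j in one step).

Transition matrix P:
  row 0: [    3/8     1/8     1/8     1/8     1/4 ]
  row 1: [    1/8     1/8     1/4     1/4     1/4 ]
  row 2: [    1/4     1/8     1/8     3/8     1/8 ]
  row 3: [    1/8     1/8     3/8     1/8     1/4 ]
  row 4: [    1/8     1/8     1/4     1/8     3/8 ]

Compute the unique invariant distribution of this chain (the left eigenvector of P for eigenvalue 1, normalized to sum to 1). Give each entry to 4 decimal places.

π = [0.2036, 0.1250, 0.2214, 0.1960, 0.2541]

Balance equations π_j = Σ_i π_i·P[i][j]:
  π_0 = 3/8·π_0 + 1/8·π_1 + 1/4·π_2 + 1/8·π_3 + 1/8·π_4
  π_1 = 1/8·π_0 + 1/8·π_1 + 1/8·π_2 + 1/8·π_3 + 1/8·π_4
  π_2 = 1/8·π_0 + 1/4·π_1 + 1/8·π_2 + 3/8·π_3 + 1/4·π_4
  π_3 = 1/8·π_0 + 1/4·π_1 + 3/8·π_2 + 1/8·π_3 + 1/8·π_4
  normalize: π_0 + π_1 + π_2 + π_3 + π_4 = 1
Solving the linear system gives exactly π = [697/3424, 1/8, 379/1712, 671/3424, 435/1712].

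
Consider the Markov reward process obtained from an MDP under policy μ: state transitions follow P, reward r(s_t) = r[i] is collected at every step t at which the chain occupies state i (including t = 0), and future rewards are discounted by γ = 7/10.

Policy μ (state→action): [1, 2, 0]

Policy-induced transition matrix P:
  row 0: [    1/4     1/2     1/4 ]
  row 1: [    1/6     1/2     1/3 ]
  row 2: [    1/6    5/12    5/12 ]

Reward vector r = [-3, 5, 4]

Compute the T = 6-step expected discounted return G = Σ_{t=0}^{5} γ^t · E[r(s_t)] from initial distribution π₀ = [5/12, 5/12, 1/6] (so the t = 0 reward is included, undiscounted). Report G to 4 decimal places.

t=0: π = [0.4167, 0.4167, 0.1667], E[r] = 1.5000, γ^t·E[r] = 1.500000, running G = 1.500000
t=1: π = [0.2014, 0.4861, 0.3125], E[r] = 3.0764, γ^t·E[r] = 2.153472, running G = 3.653472
t=2: π = [0.1834, 0.4740, 0.3426], E[r] = 3.1898, γ^t·E[r] = 1.563009, running G = 5.216481
t=3: π = [0.1820, 0.4715, 0.3466], E[r] = 3.1978, γ^t·E[r] = 1.096836, running G = 6.313317
t=4: π = [0.1818, 0.4711, 0.3471], E[r] = 3.1983, γ^t·E[r] = 0.767914, running G = 7.081232
t=5: π = [0.1818, 0.4711, 0.3471], E[r] = 3.1983, γ^t·E[r] = 0.537546, running G = 7.618777

G = 7.6188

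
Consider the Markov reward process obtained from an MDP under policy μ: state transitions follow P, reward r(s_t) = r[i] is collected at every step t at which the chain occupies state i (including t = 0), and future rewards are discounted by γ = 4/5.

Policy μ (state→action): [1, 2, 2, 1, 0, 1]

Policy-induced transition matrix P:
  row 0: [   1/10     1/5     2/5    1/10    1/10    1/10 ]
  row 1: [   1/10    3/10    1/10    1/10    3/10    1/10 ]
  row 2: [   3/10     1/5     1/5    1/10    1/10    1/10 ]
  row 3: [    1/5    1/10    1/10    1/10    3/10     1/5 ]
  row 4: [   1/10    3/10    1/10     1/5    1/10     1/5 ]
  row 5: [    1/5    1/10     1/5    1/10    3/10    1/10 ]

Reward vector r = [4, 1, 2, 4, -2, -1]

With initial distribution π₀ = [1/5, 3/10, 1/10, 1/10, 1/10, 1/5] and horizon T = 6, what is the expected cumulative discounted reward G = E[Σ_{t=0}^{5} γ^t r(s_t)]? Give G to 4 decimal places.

G = 4.3887

t=0: π = [0.2000, 0.3000, 0.1000, 0.1000, 0.1000, 0.2000], E[r] = 1.3000, γ^t·E[r] = 1.300000, running G = 1.300000
t=1: π = [0.1500, 0.2100, 0.1900, 0.1100, 0.2200, 0.1200], E[r] = 1.0700, γ^t·E[r] = 0.856000, running G = 2.156000
t=2: π = [0.1610, 0.2200, 0.1760, 0.1220, 0.1880, 0.1330], E[r] = 1.1950, γ^t·E[r] = 0.764800, running G = 2.920800
t=3: π = [0.1607, 0.2153, 0.1792, 0.1188, 0.1950, 0.1310], E[r] = 1.1707, γ^t·E[r] = 0.599398, running G = 3.520198
t=4: π = [0.1608, 0.2161, 0.1792, 0.1195, 0.1930, 0.1314], E[r] = 1.1784, γ^t·E[r] = 0.482660, running G = 4.002859
t=5: π = [0.1609, 0.2158, 0.1793, 0.1193, 0.1934, 0.1313], E[r] = 1.1774, γ^t·E[r] = 0.385795, running G = 4.388654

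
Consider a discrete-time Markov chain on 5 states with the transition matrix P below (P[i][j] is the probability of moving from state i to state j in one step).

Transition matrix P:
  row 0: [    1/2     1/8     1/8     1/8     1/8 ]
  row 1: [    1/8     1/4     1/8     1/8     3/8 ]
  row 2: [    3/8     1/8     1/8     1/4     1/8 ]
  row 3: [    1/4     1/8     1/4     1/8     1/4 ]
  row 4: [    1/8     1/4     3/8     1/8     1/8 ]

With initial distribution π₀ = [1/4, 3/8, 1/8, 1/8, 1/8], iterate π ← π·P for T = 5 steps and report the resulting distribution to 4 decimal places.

π = [0.3053, 0.1695, 0.1902, 0.1488, 0.1861]

t=0: π = [0.2500, 0.3750, 0.1250, 0.1250, 0.1250]
t=1: π = [0.2656, 0.1875, 0.1719, 0.1406, 0.2344]
t=2: π = [0.2852, 0.1777, 0.2012, 0.1465, 0.1895]
t=3: π = [0.3005, 0.1709, 0.1907, 0.1501, 0.1877]
t=4: π = [0.3041, 0.1698, 0.1907, 0.1488, 0.1865]
t=5: π = [0.3053, 0.1695, 0.1902, 0.1488, 0.1861]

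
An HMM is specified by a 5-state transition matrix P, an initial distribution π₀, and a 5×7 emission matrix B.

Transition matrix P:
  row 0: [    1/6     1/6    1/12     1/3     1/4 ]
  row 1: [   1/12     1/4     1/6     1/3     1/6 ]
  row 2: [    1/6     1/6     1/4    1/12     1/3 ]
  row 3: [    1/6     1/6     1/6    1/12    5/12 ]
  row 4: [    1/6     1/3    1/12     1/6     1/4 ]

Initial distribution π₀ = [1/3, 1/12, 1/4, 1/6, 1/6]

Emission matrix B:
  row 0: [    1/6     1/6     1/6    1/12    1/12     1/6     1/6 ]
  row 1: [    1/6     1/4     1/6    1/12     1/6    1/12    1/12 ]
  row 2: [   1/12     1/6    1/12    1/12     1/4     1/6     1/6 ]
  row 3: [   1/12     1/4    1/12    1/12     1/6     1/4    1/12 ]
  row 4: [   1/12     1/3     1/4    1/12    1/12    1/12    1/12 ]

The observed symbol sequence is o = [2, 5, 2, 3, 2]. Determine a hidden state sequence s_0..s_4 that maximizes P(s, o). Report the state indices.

path = [0, 3, 4, 3, 4]

t=0: δ = [5.556e-02, 1.389e-02, 2.083e-02, 1.389e-02, 4.167e-02]  (obs o_0=2)
t=1: δ = [1.543e-03, 1.157e-03, 8.681e-04, 4.630e-03, 1.157e-03]  ψ = [0, 4, 2, 0, 0]  (obs o_1=5)
t=2: δ = [1.286e-04, 1.286e-04, 6.430e-05, 4.287e-05, 4.823e-04]  ψ = [3, 3, 3, 0, 3]  (obs o_2=2)
t=3: δ = [6.698e-06, 1.340e-05, 3.349e-06, 6.698e-06, 1.005e-05]  ψ = [4, 4, 4, 4, 4]  (obs o_3=3)
t=4: δ = [2.791e-07, 5.582e-07, 1.861e-07, 3.721e-07, 6.977e-07]  ψ = [4, 1, 1, 1, 3]  (obs o_4=2)
backtrack: best end state = 4; path = [0, 3, 4, 3, 4]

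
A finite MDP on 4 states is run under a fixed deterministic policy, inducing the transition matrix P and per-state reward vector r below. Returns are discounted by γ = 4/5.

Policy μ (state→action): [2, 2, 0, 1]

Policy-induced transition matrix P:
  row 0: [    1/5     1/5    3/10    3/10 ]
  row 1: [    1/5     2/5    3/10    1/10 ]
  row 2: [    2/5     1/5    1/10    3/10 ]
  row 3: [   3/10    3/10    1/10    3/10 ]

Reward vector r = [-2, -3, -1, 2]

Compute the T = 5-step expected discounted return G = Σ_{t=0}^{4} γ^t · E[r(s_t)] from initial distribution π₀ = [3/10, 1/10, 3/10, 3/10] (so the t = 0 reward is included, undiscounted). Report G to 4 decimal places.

G = -3.0540

t=0: π = [0.3000, 0.1000, 0.3000, 0.3000], E[r] = -0.6000, γ^t·E[r] = -0.600000, running G = -0.600000
t=1: π = [0.2900, 0.2500, 0.1800, 0.2800], E[r] = -0.9500, γ^t·E[r] = -0.760000, running G = -1.360000
t=2: π = [0.2640, 0.2780, 0.2080, 0.2500], E[r] = -1.0700, γ^t·E[r] = -0.684800, running G = -2.044800
t=3: π = [0.2666, 0.2806, 0.2084, 0.2444], E[r] = -1.0946, γ^t·E[r] = -0.560435, running G = -2.605235
t=4: π = [0.2661, 0.2806, 0.2094, 0.2439], E[r] = -1.0956, γ^t·E[r] = -0.448758, running G = -3.053993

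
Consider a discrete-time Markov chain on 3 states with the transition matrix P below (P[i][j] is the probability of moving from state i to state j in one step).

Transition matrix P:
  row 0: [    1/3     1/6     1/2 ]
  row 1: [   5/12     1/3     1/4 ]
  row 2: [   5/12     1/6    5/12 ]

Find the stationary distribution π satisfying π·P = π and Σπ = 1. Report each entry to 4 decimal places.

Balance equations π_j = Σ_i π_i·P[i][j]:
  π_0 = 1/3·π_0 + 5/12·π_1 + 5/12·π_2
  π_1 = 1/6·π_0 + 1/3·π_1 + 1/6·π_2
  normalize: π_0 + π_1 + π_2 = 1
Solving the linear system gives exactly π = [5/13, 1/5, 27/65].

π = [0.3846, 0.2000, 0.4154]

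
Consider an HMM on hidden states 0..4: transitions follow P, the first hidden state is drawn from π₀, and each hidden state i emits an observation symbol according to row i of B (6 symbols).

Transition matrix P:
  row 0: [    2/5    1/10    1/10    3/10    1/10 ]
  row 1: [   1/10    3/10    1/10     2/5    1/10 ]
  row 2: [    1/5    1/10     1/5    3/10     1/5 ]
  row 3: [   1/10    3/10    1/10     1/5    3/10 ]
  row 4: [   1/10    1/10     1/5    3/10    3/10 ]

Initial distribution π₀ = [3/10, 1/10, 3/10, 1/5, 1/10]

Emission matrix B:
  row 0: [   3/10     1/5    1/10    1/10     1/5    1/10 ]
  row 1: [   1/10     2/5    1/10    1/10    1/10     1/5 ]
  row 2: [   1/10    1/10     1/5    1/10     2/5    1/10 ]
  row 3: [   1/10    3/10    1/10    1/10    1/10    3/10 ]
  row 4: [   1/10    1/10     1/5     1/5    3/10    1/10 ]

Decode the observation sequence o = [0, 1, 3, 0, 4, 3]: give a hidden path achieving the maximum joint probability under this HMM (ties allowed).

path = [0, 0, 0, 0, 0, 0]

t=0: δ = [9.000e-02, 1.000e-02, 3.000e-02, 2.000e-02, 1.000e-02]  (obs o_0=0)
t=1: δ = [7.200e-03, 3.600e-03, 9.000e-04, 8.100e-03, 9.000e-04]  ψ = [0, 0, 0, 0, 0]  (obs o_1=1)
t=2: δ = [2.880e-04, 2.430e-04, 8.100e-05, 2.160e-04, 4.860e-04]  ψ = [0, 3, 3, 0, 3]  (obs o_2=3)
t=3: δ = [3.456e-05, 7.290e-06, 9.720e-06, 1.458e-05, 1.458e-05]  ψ = [0, 1, 4, 4, 4]  (obs o_3=0)
t=4: δ = [2.765e-06, 4.374e-07, 1.382e-06, 1.037e-06, 1.312e-06]  ψ = [0, 3, 0, 0, 3]  (obs o_4=4)
t=5: δ = [1.106e-07, 3.110e-08, 2.765e-08, 8.294e-08, 7.873e-08]  ψ = [0, 3, 0, 0, 4]  (obs o_5=3)
backtrack: best end state = 0; path = [0, 0, 0, 0, 0, 0]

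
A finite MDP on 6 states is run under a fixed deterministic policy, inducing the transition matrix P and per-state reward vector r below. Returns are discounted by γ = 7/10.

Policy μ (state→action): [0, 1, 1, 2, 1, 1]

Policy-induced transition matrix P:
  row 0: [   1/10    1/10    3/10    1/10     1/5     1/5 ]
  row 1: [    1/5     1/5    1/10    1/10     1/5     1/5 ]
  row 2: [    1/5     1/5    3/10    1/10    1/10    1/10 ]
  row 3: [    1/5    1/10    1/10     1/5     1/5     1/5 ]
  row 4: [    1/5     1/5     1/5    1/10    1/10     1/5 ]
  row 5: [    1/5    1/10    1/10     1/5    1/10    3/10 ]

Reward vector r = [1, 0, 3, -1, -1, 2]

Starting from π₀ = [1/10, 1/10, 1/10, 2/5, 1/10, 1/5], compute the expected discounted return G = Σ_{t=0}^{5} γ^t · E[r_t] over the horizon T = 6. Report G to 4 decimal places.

G = 1.8928

t=0: π = [0.1000, 0.1000, 0.1000, 0.4000, 0.1000, 0.2000], E[r] = 0.3000, γ^t·E[r] = 0.300000, running G = 0.300000
t=1: π = [0.1900, 0.1300, 0.1500, 0.1600, 0.1600, 0.2100], E[r] = 0.7400, γ^t·E[r] = 0.518000, running G = 0.818000
t=2: π = [0.1810, 0.1440, 0.1840, 0.1370, 0.1480, 0.2060], E[r] = 0.8600, γ^t·E[r] = 0.421400, running G = 1.239400
t=3: π = [0.1819, 0.1476, 0.1878, 0.1343, 0.1462, 0.2022], E[r] = 0.8692, γ^t·E[r] = 0.298136, running G = 1.537536
t=4: π = [0.1818, 0.1482, 0.1886, 0.1337, 0.1464, 0.2014], E[r] = 0.8703, γ^t·E[r] = 0.208969, running G = 1.746504
t=5: π = [0.1818, 0.1483, 0.1887, 0.1335, 0.1464, 0.2013], E[r] = 0.8707, γ^t·E[r] = 0.146332, running G = 1.892836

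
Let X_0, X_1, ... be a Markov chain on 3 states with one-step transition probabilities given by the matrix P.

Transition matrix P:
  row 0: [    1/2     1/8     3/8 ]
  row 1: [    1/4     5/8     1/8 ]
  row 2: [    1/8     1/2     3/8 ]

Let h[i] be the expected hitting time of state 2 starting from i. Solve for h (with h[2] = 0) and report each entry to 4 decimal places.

h = [3.2000, 4.8000, 0.0000]

First-step conditioning: h[2] = 0; for i ≠ 2, h[i] = 1 + Σ_k P[i][k]·h[k].
  h[0] = 1 + 1/2·h[0] + 1/8·h[1]
  h[1] = 1 + 1/4·h[0] + 5/8·h[1]
Solving the 2×2 linear system over states ≠ 2 gives exactly h = [16/5, 24/5, 0] (h[2] = 0 is the target).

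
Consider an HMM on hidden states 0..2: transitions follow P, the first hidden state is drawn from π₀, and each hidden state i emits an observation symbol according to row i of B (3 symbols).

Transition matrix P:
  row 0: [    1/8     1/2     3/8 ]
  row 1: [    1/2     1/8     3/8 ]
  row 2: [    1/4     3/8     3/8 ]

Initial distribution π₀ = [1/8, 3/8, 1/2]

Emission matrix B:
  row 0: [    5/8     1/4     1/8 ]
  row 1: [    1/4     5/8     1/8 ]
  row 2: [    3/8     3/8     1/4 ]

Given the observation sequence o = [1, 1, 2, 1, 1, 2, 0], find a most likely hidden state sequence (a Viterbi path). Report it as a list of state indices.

t=0: δ = [3.125e-02, 2.344e-01, 1.875e-01]  (obs o_0=1)
t=1: δ = [2.930e-02, 4.395e-02, 3.296e-02]  ψ = [1, 2, 1]  (obs o_1=1)
t=2: δ = [2.747e-03, 1.831e-03, 4.120e-03]  ψ = [1, 0, 1]  (obs o_2=2)
t=3: δ = [2.575e-04, 9.656e-04, 5.794e-04]  ψ = [2, 2, 2]  (obs o_3=1)
t=4: δ = [1.207e-04, 1.358e-04, 1.358e-04]  ψ = [1, 2, 1]  (obs o_4=1)
t=5: δ = [8.487e-06, 7.544e-06, 1.273e-05]  ψ = [1, 0, 1]  (obs o_5=2)
t=6: δ = [2.357e-06, 1.193e-06, 1.790e-06]  ψ = [1, 2, 2]  (obs o_6=0)
backtrack: best end state = 0; path = [2, 1, 2, 1, 0, 1, 0]

path = [2, 1, 2, 1, 0, 1, 0]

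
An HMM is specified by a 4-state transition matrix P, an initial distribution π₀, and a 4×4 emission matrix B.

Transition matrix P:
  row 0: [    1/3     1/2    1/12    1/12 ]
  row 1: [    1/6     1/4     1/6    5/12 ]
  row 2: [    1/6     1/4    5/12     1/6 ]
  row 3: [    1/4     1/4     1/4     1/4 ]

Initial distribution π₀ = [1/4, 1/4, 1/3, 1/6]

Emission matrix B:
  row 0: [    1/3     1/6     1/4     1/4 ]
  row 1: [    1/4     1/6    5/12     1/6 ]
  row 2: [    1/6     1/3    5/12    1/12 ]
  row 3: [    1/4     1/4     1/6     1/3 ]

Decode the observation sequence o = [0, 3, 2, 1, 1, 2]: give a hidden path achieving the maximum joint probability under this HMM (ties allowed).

t=0: δ = [8.333e-02, 6.250e-02, 5.556e-02, 4.167e-02]  (obs o_0=0)
t=1: δ = [6.944e-03, 6.944e-03, 1.929e-03, 8.681e-03]  ψ = [0, 0, 2, 1]  (obs o_1=3)
t=2: δ = [5.787e-04, 1.447e-03, 9.042e-04, 4.823e-04]  ψ = [0, 0, 3, 1]  (obs o_2=2)
t=3: δ = [4.019e-05, 6.028e-05, 1.256e-04, 1.507e-04]  ψ = [1, 1, 2, 1]  (obs o_3=1)
t=4: δ = [6.279e-06, 6.279e-06, 1.744e-05, 9.419e-06]  ψ = [3, 3, 2, 3]  (obs o_4=1)
t=5: δ = [7.268e-07, 1.817e-06, 3.028e-06, 4.845e-07]  ψ = [2, 2, 2, 2]  (obs o_5=2)
backtrack: best end state = 2; path = [1, 3, 2, 2, 2, 2]

path = [1, 3, 2, 2, 2, 2]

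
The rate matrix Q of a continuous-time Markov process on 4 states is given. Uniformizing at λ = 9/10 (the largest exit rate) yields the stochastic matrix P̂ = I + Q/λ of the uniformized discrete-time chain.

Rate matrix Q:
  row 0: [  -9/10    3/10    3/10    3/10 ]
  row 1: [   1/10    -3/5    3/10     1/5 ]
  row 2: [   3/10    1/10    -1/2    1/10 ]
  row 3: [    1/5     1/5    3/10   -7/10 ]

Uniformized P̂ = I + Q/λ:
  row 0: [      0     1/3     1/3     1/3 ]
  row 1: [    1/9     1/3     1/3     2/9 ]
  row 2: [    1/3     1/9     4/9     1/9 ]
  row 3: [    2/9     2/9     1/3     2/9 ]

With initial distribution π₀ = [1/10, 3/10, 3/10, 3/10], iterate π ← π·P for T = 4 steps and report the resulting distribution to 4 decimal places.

π = [0.1952, 0.2276, 0.3750, 0.2023]

t=0: π = [0.1000, 0.3000, 0.3000, 0.3000]
t=1: π = [0.2000, 0.2333, 0.3667, 0.2000]
t=2: π = [0.1926, 0.2296, 0.3741, 0.2037]
t=3: π = [0.1955, 0.2276, 0.3749, 0.2021]
t=4: π = [0.1952, 0.2276, 0.3750, 0.2023]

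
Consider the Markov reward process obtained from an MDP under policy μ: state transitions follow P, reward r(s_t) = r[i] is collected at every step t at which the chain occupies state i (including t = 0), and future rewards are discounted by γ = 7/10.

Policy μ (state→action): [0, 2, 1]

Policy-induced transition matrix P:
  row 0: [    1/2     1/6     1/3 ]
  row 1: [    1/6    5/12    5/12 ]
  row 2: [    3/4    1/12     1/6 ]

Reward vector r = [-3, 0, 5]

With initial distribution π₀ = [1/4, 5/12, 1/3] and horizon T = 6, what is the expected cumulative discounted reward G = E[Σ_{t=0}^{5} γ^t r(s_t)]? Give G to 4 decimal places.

t=0: π = [0.2500, 0.4167, 0.3333], E[r] = 0.9167, γ^t·E[r] = 0.916667, running G = 0.916667
t=1: π = [0.4444, 0.2431, 0.3125], E[r] = 0.2292, γ^t·E[r] = 0.160417, running G = 1.077083
t=2: π = [0.4971, 0.2014, 0.3015], E[r] = 0.0162, γ^t·E[r] = 0.007940, running G = 1.085023
t=3: π = [0.5082, 0.1919, 0.2999], E[r] = -0.0254, γ^t·E[r] = -0.008717, running G = 1.076306
t=4: π = [0.5110, 0.1897, 0.2993], E[r] = -0.0363, γ^t·E[r] = -0.008710, running G = 1.067596
t=5: π = [0.5116, 0.1891, 0.2992], E[r] = -0.0386, γ^t·E[r] = -0.006492, running G = 1.061103

G = 1.0611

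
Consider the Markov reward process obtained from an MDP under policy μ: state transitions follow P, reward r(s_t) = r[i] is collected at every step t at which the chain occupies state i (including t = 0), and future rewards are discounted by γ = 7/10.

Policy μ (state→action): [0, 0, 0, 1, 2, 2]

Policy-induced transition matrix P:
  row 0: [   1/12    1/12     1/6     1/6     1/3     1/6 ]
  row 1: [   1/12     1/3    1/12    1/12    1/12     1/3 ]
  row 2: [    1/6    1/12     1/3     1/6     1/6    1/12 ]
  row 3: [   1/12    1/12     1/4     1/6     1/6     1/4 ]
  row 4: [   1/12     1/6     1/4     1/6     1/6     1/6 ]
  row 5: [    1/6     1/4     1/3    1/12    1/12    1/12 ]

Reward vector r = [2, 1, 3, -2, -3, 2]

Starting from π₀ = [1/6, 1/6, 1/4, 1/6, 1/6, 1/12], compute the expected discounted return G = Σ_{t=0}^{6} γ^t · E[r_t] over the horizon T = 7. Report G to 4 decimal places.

t=0: π = [0.1667, 0.1667, 0.2500, 0.1667, 0.1667, 0.0833], E[r] = 0.5833, γ^t·E[r] = 0.583333, running G = 0.583333
t=1: π = [0.1111, 0.1528, 0.2361, 0.1458, 0.1736, 0.1806], E[r] = 0.6319, γ^t·E[r] = 0.442361, running G = 1.025694
t=2: π = [0.1181, 0.1661, 0.2500, 0.1389, 0.1574, 0.1696], E[r] = 0.7413, γ^t·E[r] = 0.363247, running G = 1.388941
t=3: π = [0.1183, 0.1662, 0.2474, 0.1387, 0.1584, 0.1710], E[r] = 0.7346, γ^t·E[r] = 0.251957, running G = 1.640898
t=4: π = [0.1182, 0.1666, 0.2473, 0.1386, 0.1583, 0.1711], E[r] = 0.7350, γ^t·E[r] = 0.176482, running G = 1.817379
t=5: π = [0.1182, 0.1667, 0.2473, 0.1385, 0.1582, 0.1711], E[r] = 0.7353, γ^t·E[r] = 0.123583, running G = 1.940962
t=6: π = [0.1182, 0.1667, 0.2472, 0.1385, 0.1582, 0.1711], E[r] = 0.7354, γ^t·E[r] = 0.086516, running G = 2.027478

G = 2.0275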